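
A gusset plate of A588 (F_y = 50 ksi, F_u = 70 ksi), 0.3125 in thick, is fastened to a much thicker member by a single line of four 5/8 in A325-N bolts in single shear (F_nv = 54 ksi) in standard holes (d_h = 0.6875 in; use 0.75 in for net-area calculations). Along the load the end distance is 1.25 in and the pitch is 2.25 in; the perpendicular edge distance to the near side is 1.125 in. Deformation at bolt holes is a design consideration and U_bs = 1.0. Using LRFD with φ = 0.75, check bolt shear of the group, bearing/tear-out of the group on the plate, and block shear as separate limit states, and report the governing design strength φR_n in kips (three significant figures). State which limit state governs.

49.7 kips (bolt shear governs)

Bolt shear: A_b = π·0.625²/4 = 0.3068 in²; R_n = 54 × 0.3068 × 4 × 1 = 66.27 kips → 0.75 × 66.27 = 49.7 kips.
Bearing: edge l_c = 0.9062, r_n = 23.79 kips; interior l_c = 1.562, r_n = 32.81 kips; R_n = 23.79 + 3·32.81 = 122.2 kips → 91.7 kips.
Block shear: A_gv = 2.5, A_nv = 1.68, A_nt = 0.2344 in²; R_n = min(0.6F_uA_nv, 0.6F_yA_gv) + U_bs·F_u·A_nt = 86.95 kips → 65.2 kips.
Bolt shear governs: 49.7 kips.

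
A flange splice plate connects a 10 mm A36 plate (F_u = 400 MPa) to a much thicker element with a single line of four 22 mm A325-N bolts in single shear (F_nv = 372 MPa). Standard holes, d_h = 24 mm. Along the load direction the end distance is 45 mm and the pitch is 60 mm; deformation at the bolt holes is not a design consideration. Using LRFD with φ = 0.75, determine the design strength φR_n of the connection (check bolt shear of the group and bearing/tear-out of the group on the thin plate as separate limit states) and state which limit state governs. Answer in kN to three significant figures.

Bolt shear: A_b = π·22²/4 = 380.1 mm²; R_n = 372 × 380.1 × 4 × 1 / 1000 = 565.6 kN → 0.75 × 565.6 = 424 kN.
Bearing (1.5 l_c t F_u ≤ 3.0 d t F_u): upper limit = 3.0·22·10·400 / 1000 = 264 kN.
  Edge l_c = 45 − 24/2 = 33 → r_n = 198 kN; interior l_c = 60 − 24 = 36 → r_n = 216 kN.
  R_n,bearing = 1·198 + 3·216 = 846 kN → 0.75 × 846 = 634 kN.
Bolt shear governs: 424 kN.

424 kN (bolt shear governs)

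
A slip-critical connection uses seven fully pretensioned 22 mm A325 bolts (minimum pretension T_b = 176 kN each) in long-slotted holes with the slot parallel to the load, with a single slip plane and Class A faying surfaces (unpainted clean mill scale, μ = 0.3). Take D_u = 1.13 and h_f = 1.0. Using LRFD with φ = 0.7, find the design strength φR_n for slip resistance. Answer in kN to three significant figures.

292 kN

R_n = μ · D_u · h_f · T_b · n_s · n_b = 0.3 × 1.13 × 1.0 × 176 × 1 × 7 = 417.6 kN.
Design strength φR_n = 0.7 × 417.6 = 292 kN.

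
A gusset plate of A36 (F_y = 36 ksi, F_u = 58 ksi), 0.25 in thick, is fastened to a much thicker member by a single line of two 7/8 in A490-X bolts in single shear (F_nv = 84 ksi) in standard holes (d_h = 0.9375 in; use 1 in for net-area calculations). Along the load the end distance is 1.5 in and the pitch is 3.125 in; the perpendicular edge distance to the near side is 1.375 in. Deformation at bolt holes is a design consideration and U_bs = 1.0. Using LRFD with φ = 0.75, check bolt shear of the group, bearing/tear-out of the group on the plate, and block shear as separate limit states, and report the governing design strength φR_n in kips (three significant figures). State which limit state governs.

28.2 kips (block shear governs)

Bolt shear: A_b = π·0.875²/4 = 0.6013 in²; R_n = 84 × 0.6013 × 2 × 1 = 101 kips → 0.75 × 101 = 75.8 kips.
Bearing: edge l_c = 1.031, r_n = 17.94 kips; interior l_c = 2.188, r_n = 30.45 kips; R_n = 17.94 + 1·30.45 = 48.39 kips → 36.3 kips.
Block shear: A_gv = 1.156, A_nv = 0.7812, A_nt = 0.2188 in²; R_n = min(0.6F_uA_nv, 0.6F_yA_gv) + U_bs·F_u·A_nt = 37.66 kips → 28.2 kips.
Block shear governs: 28.2 kips.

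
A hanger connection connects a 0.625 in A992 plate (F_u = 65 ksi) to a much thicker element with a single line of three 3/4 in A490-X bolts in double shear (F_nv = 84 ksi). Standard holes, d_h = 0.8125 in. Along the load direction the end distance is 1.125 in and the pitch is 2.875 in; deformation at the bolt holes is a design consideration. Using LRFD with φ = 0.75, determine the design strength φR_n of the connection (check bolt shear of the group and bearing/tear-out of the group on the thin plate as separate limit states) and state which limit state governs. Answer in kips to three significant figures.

136 kips (bearing governs)

Bolt shear: A_b = π·0.75²/4 = 0.4418 in²; R_n = 84 × 0.4418 × 3 × 2 = 222.7 kips → 0.75 × 222.7 = 167 kips.
Bearing (1.2 l_c t F_u ≤ 2.4 d t F_u): upper limit = 2.4·0.75·0.625·65 = 73.12 kips.
  Edge l_c = 1.125 − 0.8125/2 = 0.7188 → r_n = 35.04 kips; interior l_c = 2.875 − 0.8125 = 2.062 → r_n = 73.12 kips.
  R_n,bearing = 1·35.04 + 2·73.12 = 181.3 kips → 0.75 × 181.3 = 136 kips.
Bearing governs: 136 kips.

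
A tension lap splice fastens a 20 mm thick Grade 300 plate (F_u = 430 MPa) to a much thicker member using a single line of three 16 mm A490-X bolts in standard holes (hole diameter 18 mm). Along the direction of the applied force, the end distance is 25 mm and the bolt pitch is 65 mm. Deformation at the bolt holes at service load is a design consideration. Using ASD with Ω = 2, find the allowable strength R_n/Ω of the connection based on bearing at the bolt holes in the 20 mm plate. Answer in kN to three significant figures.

Per bolt r_n = 1.2 l_c t F_u ≤ 2.4 d t F_u; upper limit = 2.4 × 16 × 20 × 430 / 1000 = 330.2 kN.
Edge bolt: l_c = 25 − 18/2 = 16 mm → 1.2 × 16 × 20 × 430 / 1000 = 165.1 → r_n = 165.1 kN.
Interior bolts: l_c = 65 − 18 = 47 mm → 1.2 × 47 × 20 × 430 / 1000 = 485 → r_n = 330.2 kN.
R_n = 1 × 165.1 + 2 × 330.2 = 825.6 kN.
Allowable strength R_n/Ω = 825.6 / 2 = 413 kN.

413 kN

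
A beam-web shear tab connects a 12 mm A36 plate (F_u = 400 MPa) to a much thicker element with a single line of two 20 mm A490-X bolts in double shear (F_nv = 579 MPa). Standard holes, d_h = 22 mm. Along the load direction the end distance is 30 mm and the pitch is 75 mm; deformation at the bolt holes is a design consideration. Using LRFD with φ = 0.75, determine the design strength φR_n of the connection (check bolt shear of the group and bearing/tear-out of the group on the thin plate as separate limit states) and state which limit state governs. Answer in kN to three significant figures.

255 kN (bearing governs)

Bolt shear: A_b = π·20²/4 = 314.2 mm²; R_n = 579 × 314.2 × 2 × 2 / 1000 = 727.6 kN → 0.75 × 727.6 = 546 kN.
Bearing (1.2 l_c t F_u ≤ 2.4 d t F_u): upper limit = 2.4·20·12·400 / 1000 = 230.4 kN.
  Edge l_c = 30 − 22/2 = 19 → r_n = 109.4 kN; interior l_c = 75 − 22 = 53 → r_n = 230.4 kN.
  R_n,bearing = 1·109.4 + 1·230.4 = 339.8 kN → 0.75 × 339.8 = 255 kN.
Bearing governs: 255 kN.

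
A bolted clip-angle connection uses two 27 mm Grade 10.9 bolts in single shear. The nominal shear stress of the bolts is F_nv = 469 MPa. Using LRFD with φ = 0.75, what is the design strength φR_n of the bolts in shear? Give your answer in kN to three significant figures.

403 kN

A_b = π × 27² / 4 = 572.6 mm².
R_n = F_nv · A_b · n · n_s = 469 × 572.6 × 2 × 1 / 1000 = 537.1 kN.
Design strength φR_n = 0.75 × 537.1 = 403 kN.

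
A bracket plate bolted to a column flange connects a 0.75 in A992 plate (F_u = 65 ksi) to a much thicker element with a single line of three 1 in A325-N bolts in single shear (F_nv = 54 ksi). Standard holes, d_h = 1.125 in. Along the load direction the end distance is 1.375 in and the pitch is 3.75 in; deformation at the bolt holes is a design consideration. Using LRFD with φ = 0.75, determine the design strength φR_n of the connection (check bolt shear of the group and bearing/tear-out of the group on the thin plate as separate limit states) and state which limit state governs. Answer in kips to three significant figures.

95.4 kips (bolt shear governs)

Bolt shear: A_b = π·1²/4 = 0.7854 in²; R_n = 54 × 0.7854 × 3 × 1 = 127.2 kips → 0.75 × 127.2 = 95.4 kips.
Bearing (1.2 l_c t F_u ≤ 2.4 d t F_u): upper limit = 2.4·1·0.75·65 = 117 kips.
  Edge l_c = 1.375 − 1.125/2 = 0.8125 → r_n = 47.53 kips; interior l_c = 3.75 − 1.125 = 2.625 → r_n = 117 kips.
  R_n,bearing = 1·47.53 + 2·117 = 281.5 kips → 0.75 × 281.5 = 211 kips.
Bolt shear governs: 95.4 kips.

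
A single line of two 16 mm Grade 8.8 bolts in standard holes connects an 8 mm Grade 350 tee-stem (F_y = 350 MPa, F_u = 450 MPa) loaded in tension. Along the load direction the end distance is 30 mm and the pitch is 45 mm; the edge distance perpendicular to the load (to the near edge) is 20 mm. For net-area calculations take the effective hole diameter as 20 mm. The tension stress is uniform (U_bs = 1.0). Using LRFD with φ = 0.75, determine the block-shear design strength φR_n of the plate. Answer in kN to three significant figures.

Shear plane L_v = 30 + 1·45 = 75 mm; A_gv = 75 × 8 = 600 mm².
A_nv = (75 − 1.5·20) × 8 = 360 mm².
A_nt = (20 − 0.5·20) × 8 = 80 mm².
0.6 F_u A_nv = 97.2 kN; 0.6 F_y A_gv = 126 kN → shear rupture governs the shear term.
R_n = 97.2 + 1.0 × 450 × 80 / 1000 = 133.2 kN.
Design strength φR_n = 0.75 × 133.2 = 99.9 kN.

99.9 kN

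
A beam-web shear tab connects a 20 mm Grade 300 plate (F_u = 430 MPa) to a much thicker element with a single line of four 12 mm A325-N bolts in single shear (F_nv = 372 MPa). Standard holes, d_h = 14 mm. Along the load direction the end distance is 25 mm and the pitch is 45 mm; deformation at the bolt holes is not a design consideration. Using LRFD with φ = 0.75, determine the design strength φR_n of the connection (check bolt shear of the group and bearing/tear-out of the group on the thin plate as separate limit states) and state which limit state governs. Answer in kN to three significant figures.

Bolt shear: A_b = π·12²/4 = 113.1 mm²; R_n = 372 × 113.1 × 4 × 1 / 1000 = 168.3 kN → 0.75 × 168.3 = 126 kN.
Bearing (1.5 l_c t F_u ≤ 3.0 d t F_u): upper limit = 3.0·12·20·430 / 1000 = 309.6 kN.
  Edge l_c = 25 − 14/2 = 18 → r_n = 232.2 kN; interior l_c = 45 − 14 = 31 → r_n = 309.6 kN.
  R_n,bearing = 1·232.2 + 3·309.6 = 1161 kN → 0.75 × 1161 = 871 kN.
Bolt shear governs: 126 kN.

126 kN (bolt shear governs)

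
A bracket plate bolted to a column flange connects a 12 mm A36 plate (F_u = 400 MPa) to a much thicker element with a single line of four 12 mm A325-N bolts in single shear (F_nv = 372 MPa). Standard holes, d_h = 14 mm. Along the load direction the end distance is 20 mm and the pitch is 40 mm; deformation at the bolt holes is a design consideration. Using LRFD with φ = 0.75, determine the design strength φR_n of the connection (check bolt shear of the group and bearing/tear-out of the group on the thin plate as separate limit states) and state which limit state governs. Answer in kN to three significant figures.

Bolt shear: A_b = π·12²/4 = 113.1 mm²; R_n = 372 × 113.1 × 4 × 1 / 1000 = 168.3 kN → 0.75 × 168.3 = 126 kN.
Bearing (1.2 l_c t F_u ≤ 2.4 d t F_u): upper limit = 2.4·12·12·400 / 1000 = 138.2 kN.
  Edge l_c = 20 − 14/2 = 13 → r_n = 74.88 kN; interior l_c = 40 − 14 = 26 → r_n = 138.2 kN.
  R_n,bearing = 1·74.88 + 3·138.2 = 489.6 kN → 0.75 × 489.6 = 367 kN.
Bolt shear governs: 126 kN.

126 kN (bolt shear governs)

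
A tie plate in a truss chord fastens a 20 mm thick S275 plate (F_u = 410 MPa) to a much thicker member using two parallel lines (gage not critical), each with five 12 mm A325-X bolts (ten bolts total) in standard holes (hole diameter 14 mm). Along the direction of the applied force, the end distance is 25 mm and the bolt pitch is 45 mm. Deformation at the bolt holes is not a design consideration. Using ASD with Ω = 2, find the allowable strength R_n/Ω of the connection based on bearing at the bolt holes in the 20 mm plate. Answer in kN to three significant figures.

Per bolt r_n = 1.5 l_c t F_u ≤ 3.0 d t F_u; upper limit = 3.0 × 12 × 20 × 410 / 1000 = 295.2 kN.
Edge bolt: l_c = 25 − 14/2 = 18 mm → 1.5 × 18 × 20 × 410 / 1000 = 221.4 → r_n = 221.4 kN.
Interior bolts: l_c = 45 − 14 = 31 mm → 1.5 × 31 × 20 × 410 / 1000 = 381.3 → r_n = 295.2 kN.
R_n = 2 × 221.4 + 8 × 295.2 = 2804 kN.
Allowable strength R_n/Ω = 2804 / 2 = 1400 kN.

1400 kN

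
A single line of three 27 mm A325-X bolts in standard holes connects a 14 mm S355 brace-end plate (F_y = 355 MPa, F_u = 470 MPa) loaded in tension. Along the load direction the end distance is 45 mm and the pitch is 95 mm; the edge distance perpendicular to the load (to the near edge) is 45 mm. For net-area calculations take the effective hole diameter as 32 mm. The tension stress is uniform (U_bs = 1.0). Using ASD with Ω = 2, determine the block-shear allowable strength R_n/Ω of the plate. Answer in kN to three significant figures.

Shear plane L_v = 45 + 2·95 = 235 mm; A_gv = 235 × 14 = 3290 mm².
A_nv = (235 − 2.5·32) × 14 = 2170 mm².
A_nt = (45 − 0.5·32) × 14 = 406 mm².
0.6 F_u A_nv = 611.9 kN; 0.6 F_y A_gv = 700.8 kN → shear rupture governs the shear term.
R_n = 611.9 + 1.0 × 470 × 406 / 1000 = 802.8 kN.
Allowable strength R_n/Ω = 802.8 / 2 = 401 kN.

401 kN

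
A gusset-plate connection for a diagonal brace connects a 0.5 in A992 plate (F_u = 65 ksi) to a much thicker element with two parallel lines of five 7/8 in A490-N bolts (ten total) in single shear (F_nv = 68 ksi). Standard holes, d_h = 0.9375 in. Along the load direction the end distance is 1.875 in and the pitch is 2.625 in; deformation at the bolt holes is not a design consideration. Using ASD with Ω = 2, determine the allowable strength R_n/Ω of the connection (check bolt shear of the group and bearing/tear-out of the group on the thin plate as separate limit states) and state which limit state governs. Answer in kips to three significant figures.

204 kips (bolt shear governs)

Bolt shear: A_b = π·0.875²/4 = 0.6013 in²; R_n = 68 × 0.6013 × 10 × 1 = 408.9 kips → 408.9 / 2 = 204 kips.
Bearing (1.5 l_c t F_u ≤ 3.0 d t F_u): upper limit = 3.0·0.875·0.5·65 = 85.31 kips.
  Edge l_c = 1.875 − 0.9375/2 = 1.406 → r_n = 68.55 kips; interior l_c = 2.625 − 0.9375 = 1.688 → r_n = 82.27 kips.
  R_n,bearing = 2·68.55 + 8·82.27 = 795.2 kips → 795.2 / 2 = 398 kips.
Bolt shear governs: 204 kips.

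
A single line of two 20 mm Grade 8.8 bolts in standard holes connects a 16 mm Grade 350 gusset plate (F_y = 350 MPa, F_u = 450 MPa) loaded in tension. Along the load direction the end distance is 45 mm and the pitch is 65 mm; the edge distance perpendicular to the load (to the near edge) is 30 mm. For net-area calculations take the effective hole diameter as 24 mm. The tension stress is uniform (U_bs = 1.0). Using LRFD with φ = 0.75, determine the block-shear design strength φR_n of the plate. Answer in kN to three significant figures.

Shear plane L_v = 45 + 1·65 = 110 mm; A_gv = 110 × 16 = 1760 mm².
A_nv = (110 − 1.5·24) × 16 = 1184 mm².
A_nt = (30 − 0.5·24) × 16 = 288 mm².
0.6 F_u A_nv = 319.7 kN; 0.6 F_y A_gv = 369.6 kN → shear rupture governs the shear term.
R_n = 319.7 + 1.0 × 450 × 288 / 1000 = 449.3 kN.
Design strength φR_n = 0.75 × 449.3 = 337 kN.

337 kN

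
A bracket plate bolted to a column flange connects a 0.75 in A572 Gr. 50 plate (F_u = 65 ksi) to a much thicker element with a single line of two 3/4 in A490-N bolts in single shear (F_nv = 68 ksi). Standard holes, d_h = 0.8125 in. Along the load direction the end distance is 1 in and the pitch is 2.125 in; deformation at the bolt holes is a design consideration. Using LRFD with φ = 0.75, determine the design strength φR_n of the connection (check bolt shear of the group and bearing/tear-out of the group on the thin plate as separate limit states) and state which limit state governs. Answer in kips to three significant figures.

Bolt shear: A_b = π·0.75²/4 = 0.4418 in²; R_n = 68 × 0.4418 × 2 × 1 = 60.08 kips → 0.75 × 60.08 = 45.1 kips.
Bearing (1.2 l_c t F_u ≤ 2.4 d t F_u): upper limit = 2.4·0.75·0.75·65 = 87.75 kips.
  Edge l_c = 1 − 0.8125/2 = 0.5938 → r_n = 34.73 kips; interior l_c = 2.125 − 0.8125 = 1.312 → r_n = 76.78 kips.
  R_n,bearing = 1·34.73 + 1·76.78 = 111.5 kips → 0.75 × 111.5 = 83.6 kips.
Bolt shear governs: 45.1 kips.

45.1 kips (bolt shear governs)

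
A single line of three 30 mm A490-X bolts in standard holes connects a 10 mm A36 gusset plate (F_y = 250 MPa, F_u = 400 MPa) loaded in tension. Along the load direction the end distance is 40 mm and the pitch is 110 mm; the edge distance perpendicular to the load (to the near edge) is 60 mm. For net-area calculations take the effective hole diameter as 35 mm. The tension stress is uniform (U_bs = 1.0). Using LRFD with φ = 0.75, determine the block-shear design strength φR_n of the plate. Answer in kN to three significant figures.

420 kN

Shear plane L_v = 40 + 2·110 = 260 mm; A_gv = 260 × 10 = 2600 mm².
A_nv = (260 − 2.5·35) × 10 = 1725 mm².
A_nt = (60 − 0.5·35) × 10 = 425 mm².
0.6 F_u A_nv = 414 kN; 0.6 F_y A_gv = 390 kN → shear yielding governs the shear term.
R_n = 390 + 1.0 × 400 × 425 / 1000 = 560 kN.
Design strength φR_n = 0.75 × 560 = 420 kN.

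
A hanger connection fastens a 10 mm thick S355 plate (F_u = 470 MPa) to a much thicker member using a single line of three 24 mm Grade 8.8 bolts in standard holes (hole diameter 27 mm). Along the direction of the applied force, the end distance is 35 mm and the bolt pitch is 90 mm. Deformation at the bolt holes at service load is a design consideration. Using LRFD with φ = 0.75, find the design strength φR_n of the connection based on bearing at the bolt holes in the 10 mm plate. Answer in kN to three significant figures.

Per bolt r_n = 1.2 l_c t F_u ≤ 2.4 d t F_u; upper limit = 2.4 × 24 × 10 × 470 / 1000 = 270.7 kN.
Edge bolt: l_c = 35 − 27/2 = 21.5 mm → 1.2 × 21.5 × 10 × 470 / 1000 = 121.3 → r_n = 121.3 kN.
Interior bolts: l_c = 90 − 27 = 63 mm → 1.2 × 63 × 10 × 470 / 1000 = 355.3 → r_n = 270.7 kN.
R_n = 1 × 121.3 + 2 × 270.7 = 662.7 kN.
Design strength φR_n = 0.75 × 662.7 = 497 kN.

497 kN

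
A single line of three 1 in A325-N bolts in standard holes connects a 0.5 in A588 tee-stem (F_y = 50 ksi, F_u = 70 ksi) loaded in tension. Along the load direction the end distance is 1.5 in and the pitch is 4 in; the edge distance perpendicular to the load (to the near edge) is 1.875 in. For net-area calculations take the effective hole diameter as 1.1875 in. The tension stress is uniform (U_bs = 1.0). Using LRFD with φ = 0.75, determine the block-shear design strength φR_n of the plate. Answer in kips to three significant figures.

Shear plane L_v = 1.5 + 2·4 = 9.5 in; A_gv = 9.5 × 0.5 = 4.75 in².
A_nv = (9.5 − 2.5·1.1875) × 0.5 = 3.266 in².
A_nt = (1.875 − 0.5·1.1875) × 0.5 = 0.6406 in².
0.6 F_u A_nv = 137.2 kips; 0.6 F_y A_gv = 142.5 kips → shear rupture governs the shear term.
R_n = 137.2 + 1.0 × 70 × 0.6406 = 182 kips.
Design strength φR_n = 0.75 × 182 = 136 kips.

136 kips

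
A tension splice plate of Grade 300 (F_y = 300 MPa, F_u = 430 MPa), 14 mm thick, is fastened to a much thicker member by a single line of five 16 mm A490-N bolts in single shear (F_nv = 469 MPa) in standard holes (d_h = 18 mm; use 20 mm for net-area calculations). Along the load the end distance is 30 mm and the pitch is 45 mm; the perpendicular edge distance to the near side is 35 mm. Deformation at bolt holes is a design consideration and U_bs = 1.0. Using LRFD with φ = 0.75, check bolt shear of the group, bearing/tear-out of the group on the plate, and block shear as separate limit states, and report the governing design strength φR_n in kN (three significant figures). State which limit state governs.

354 kN (bolt shear governs)

Bolt shear: A_b = π·16²/4 = 201.1 mm²; R_n = 469 × 201.1 × 5 × 1 / 1000 = 471.5 kN → 0.75 × 471.5 = 354 kN.
Bearing: edge l_c = 21, r_n = 151.7 kN; interior l_c = 27, r_n = 195 kN; R_n = 151.7 + 4·195 = 931.9 kN → 699 kN.
Block shear: A_gv = 2940, A_nv = 1680, A_nt = 350 mm²; R_n = min(0.6F_uA_nv, 0.6F_yA_gv) + U_bs·F_u·A_nt = 583.9 kN → 438 kN.
Bolt shear governs: 354 kN.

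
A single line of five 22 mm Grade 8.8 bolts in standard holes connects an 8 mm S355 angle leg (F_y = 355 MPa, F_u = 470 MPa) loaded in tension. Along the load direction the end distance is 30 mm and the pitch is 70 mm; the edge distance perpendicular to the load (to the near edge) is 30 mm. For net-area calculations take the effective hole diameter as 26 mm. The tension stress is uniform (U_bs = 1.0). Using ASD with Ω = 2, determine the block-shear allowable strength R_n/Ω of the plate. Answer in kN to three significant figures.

Shear plane L_v = 30 + 4·70 = 310 mm; A_gv = 310 × 8 = 2480 mm².
A_nv = (310 − 4.5·26) × 8 = 1544 mm².
A_nt = (30 − 0.5·26) × 8 = 136 mm².
0.6 F_u A_nv = 435.4 kN; 0.6 F_y A_gv = 528.2 kN → shear rupture governs the shear term.
R_n = 435.4 + 1.0 × 470 × 136 / 1000 = 499.3 kN.
Allowable strength R_n/Ω = 499.3 / 2 = 250 kN.

250 kN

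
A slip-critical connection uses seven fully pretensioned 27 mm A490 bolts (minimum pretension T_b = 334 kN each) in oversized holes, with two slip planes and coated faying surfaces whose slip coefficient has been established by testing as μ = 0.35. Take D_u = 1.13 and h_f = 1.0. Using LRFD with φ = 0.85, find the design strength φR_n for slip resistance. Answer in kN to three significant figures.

1570 kN

R_n = μ · D_u · h_f · T_b · n_s · n_b = 0.35 × 1.13 × 1.0 × 334 × 2 × 7 = 1849 kN.
Design strength φR_n = 0.85 × 1849 = 1570 kN.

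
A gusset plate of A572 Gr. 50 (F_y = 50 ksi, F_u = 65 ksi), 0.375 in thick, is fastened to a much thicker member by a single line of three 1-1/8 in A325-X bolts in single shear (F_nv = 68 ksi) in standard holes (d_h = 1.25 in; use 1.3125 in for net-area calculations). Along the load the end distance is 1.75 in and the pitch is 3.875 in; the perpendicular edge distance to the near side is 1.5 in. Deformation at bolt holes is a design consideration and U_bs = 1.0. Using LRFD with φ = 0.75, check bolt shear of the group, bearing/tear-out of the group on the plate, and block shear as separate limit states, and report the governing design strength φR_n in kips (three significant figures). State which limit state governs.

Bolt shear: A_b = π·1.125²/4 = 0.994 in²; R_n = 68 × 0.994 × 3 × 1 = 202.8 kips → 0.75 × 202.8 = 152 kips.
Bearing: edge l_c = 1.125, r_n = 32.91 kips; interior l_c = 2.625, r_n = 65.81 kips; R_n = 32.91 + 2·65.81 = 164.5 kips → 123 kips.
Block shear: A_gv = 3.562, A_nv = 2.332, A_nt = 0.3164 in²; R_n = min(0.6F_uA_nv, 0.6F_yA_gv) + U_bs·F_u·A_nt = 111.5 kips → 83.6 kips.
Block shear governs: 83.6 kips.

83.6 kips (block shear governs)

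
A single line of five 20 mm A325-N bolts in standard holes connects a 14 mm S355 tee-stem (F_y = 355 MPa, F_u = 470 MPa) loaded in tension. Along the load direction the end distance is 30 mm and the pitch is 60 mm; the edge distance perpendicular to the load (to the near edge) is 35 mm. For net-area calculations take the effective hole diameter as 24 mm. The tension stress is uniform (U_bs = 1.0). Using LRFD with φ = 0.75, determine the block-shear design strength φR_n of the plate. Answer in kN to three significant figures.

Shear plane L_v = 30 + 4·60 = 270 mm; A_gv = 270 × 14 = 3780 mm².
A_nv = (270 − 4.5·24) × 14 = 2268 mm².
A_nt = (35 − 0.5·24) × 14 = 322 mm².
0.6 F_u A_nv = 639.6 kN; 0.6 F_y A_gv = 805.1 kN → shear rupture governs the shear term.
R_n = 639.6 + 1.0 × 470 × 322 / 1000 = 790.9 kN.
Design strength φR_n = 0.75 × 790.9 = 593 kN.

593 kN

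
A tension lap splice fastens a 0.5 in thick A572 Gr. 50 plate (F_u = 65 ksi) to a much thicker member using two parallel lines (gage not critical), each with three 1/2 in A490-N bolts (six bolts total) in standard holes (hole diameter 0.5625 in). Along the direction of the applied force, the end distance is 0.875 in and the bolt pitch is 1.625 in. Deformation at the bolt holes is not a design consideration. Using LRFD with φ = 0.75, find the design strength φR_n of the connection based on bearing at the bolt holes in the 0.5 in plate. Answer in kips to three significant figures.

190 kips

Per bolt r_n = 1.5 l_c t F_u ≤ 3.0 d t F_u; upper limit = 3.0 × 0.5 × 0.5 × 65 = 48.75 kips.
Edge bolt: l_c = 0.875 − 0.5625/2 = 0.5938 in → 1.5 × 0.5938 × 0.5 × 65 = 28.95 → r_n = 28.95 kips.
Interior bolts: l_c = 1.625 − 0.5625 = 1.062 in → 1.5 × 1.062 × 0.5 × 65 = 51.8 → r_n = 48.75 kips.
R_n = 2 × 28.95 + 4 × 48.75 = 252.9 kips.
Design strength φR_n = 0.75 × 252.9 = 190 kips.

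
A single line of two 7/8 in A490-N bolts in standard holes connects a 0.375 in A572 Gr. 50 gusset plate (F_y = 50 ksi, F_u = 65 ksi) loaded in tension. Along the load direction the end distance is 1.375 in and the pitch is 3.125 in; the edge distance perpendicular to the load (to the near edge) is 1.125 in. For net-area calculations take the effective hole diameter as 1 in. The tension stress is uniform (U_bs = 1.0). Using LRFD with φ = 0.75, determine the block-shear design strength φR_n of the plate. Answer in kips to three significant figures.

Shear plane L_v = 1.375 + 1·3.125 = 4.5 in; A_gv = 4.5 × 0.375 = 1.688 in².
A_nv = (4.5 − 1.5·1) × 0.375 = 1.125 in².
A_nt = (1.125 − 0.5·1) × 0.375 = 0.2344 in².
0.6 F_u A_nv = 43.88 kips; 0.6 F_y A_gv = 50.62 kips → shear rupture governs the shear term.
R_n = 43.88 + 1.0 × 65 × 0.2344 = 59.11 kips.
Design strength φR_n = 0.75 × 59.11 = 44.3 kips.

44.3 kips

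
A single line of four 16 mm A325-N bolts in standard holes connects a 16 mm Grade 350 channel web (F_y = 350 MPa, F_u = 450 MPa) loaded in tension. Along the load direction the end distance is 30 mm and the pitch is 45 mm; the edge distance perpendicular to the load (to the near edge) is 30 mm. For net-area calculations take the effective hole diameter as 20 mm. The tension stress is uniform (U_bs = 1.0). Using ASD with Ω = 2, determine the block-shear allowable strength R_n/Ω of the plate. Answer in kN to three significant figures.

Shear plane L_v = 30 + 3·45 = 165 mm; A_gv = 165 × 16 = 2640 mm².
A_nv = (165 − 3.5·20) × 16 = 1520 mm².
A_nt = (30 − 0.5·20) × 16 = 320 mm².
0.6 F_u A_nv = 410.4 kN; 0.6 F_y A_gv = 554.4 kN → shear rupture governs the shear term.
R_n = 410.4 + 1.0 × 450 × 320 / 1000 = 554.4 kN.
Allowable strength R_n/Ω = 554.4 / 2 = 277 kN.

277 kN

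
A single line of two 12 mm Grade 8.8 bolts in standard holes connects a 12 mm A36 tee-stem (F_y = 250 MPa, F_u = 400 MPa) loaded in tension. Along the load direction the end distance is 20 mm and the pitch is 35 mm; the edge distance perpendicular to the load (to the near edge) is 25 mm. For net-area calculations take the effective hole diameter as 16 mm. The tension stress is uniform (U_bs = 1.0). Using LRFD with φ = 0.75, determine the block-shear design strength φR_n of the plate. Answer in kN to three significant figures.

128 kN

Shear plane L_v = 20 + 1·35 = 55 mm; A_gv = 55 × 12 = 660 mm².
A_nv = (55 − 1.5·16) × 12 = 372 mm².
A_nt = (25 − 0.5·16) × 12 = 204 mm².
0.6 F_u A_nv = 89.28 kN; 0.6 F_y A_gv = 99 kN → shear rupture governs the shear term.
R_n = 89.28 + 1.0 × 400 × 204 / 1000 = 170.9 kN.
Design strength φR_n = 0.75 × 170.9 = 128 kN.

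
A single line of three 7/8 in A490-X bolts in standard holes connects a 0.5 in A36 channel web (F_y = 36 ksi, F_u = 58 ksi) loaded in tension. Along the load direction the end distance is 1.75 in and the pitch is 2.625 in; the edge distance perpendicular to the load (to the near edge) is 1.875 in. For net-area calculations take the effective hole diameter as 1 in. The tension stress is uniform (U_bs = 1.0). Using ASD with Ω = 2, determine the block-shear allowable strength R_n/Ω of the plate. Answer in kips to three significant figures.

Shear plane L_v = 1.75 + 2·2.625 = 7 in; A_gv = 7 × 0.5 = 3.5 in².
A_nv = (7 − 2.5·1) × 0.5 = 2.25 in².
A_nt = (1.875 − 0.5·1) × 0.5 = 0.6875 in².
0.6 F_u A_nv = 78.3 kips; 0.6 F_y A_gv = 75.6 kips → shear yielding governs the shear term.
R_n = 75.6 + 1.0 × 58 × 0.6875 = 115.5 kips.
Allowable strength R_n/Ω = 115.5 / 2 = 57.7 kips.

57.7 kips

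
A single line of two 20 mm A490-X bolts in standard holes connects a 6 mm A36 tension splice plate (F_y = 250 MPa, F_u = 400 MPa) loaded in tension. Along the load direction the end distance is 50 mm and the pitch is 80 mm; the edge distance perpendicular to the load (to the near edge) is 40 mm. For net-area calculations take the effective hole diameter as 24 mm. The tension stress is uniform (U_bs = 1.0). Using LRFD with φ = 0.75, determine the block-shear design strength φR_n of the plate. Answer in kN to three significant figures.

Shear plane L_v = 50 + 1·80 = 130 mm; A_gv = 130 × 6 = 780 mm².
A_nv = (130 − 1.5·24) × 6 = 564 mm².
A_nt = (40 − 0.5·24) × 6 = 168 mm².
0.6 F_u A_nv = 135.4 kN; 0.6 F_y A_gv = 117 kN → shear yielding governs the shear term.
R_n = 117 + 1.0 × 400 × 168 / 1000 = 184.2 kN.
Design strength φR_n = 0.75 × 184.2 = 138 kN.

138 kN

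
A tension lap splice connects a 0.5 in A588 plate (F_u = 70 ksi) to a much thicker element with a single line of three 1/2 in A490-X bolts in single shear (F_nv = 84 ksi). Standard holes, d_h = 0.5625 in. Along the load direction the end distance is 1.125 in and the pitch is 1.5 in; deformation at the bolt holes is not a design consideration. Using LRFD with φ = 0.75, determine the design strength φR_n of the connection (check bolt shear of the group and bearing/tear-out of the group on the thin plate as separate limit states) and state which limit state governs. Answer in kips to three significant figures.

37.1 kips (bolt shear governs)

Bolt shear: A_b = π·0.5²/4 = 0.1963 in²; R_n = 84 × 0.1963 × 3 × 1 = 49.48 kips → 0.75 × 49.48 = 37.1 kips.
Bearing (1.5 l_c t F_u ≤ 3.0 d t F_u): upper limit = 3.0·0.5·0.5·70 = 52.5 kips.
  Edge l_c = 1.125 − 0.5625/2 = 0.8438 → r_n = 44.3 kips; interior l_c = 1.5 − 0.5625 = 0.9375 → r_n = 49.22 kips.
  R_n,bearing = 1·44.3 + 2·49.22 = 142.7 kips → 0.75 × 142.7 = 107 kips.
Bolt shear governs: 37.1 kips.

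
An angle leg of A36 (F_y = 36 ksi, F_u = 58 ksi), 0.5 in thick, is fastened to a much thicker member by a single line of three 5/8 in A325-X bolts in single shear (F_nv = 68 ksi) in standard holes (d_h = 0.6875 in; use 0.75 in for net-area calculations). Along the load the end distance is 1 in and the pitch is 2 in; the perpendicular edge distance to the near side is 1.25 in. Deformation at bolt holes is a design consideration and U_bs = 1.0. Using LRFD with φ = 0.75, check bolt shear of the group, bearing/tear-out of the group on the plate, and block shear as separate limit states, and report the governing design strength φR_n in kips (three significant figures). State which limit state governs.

Bolt shear: A_b = π·0.625²/4 = 0.3068 in²; R_n = 68 × 0.3068 × 3 × 1 = 62.59 kips → 0.75 × 62.59 = 46.9 kips.
Bearing: edge l_c = 0.6562, r_n = 22.84 kips; interior l_c = 1.312, r_n = 43.5 kips; R_n = 22.84 + 2·43.5 = 109.8 kips → 82.4 kips.
Block shear: A_gv = 2.5, A_nv = 1.562, A_nt = 0.4375 in²; R_n = min(0.6F_uA_nv, 0.6F_yA_gv) + U_bs·F_u·A_nt = 79.38 kips → 59.5 kips.
Bolt shear governs: 46.9 kips.

46.9 kips (bolt shear governs)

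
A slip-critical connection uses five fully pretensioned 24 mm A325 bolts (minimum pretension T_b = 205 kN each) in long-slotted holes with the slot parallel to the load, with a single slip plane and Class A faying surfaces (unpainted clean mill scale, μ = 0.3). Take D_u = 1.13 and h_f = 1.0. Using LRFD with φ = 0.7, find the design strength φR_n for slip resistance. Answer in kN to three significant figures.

R_n = μ · D_u · h_f · T_b · n_s · n_b = 0.3 × 1.13 × 1.0 × 205 × 1 × 5 = 347.5 kN.
Design strength φR_n = 0.7 × 347.5 = 243 kN.

243 kN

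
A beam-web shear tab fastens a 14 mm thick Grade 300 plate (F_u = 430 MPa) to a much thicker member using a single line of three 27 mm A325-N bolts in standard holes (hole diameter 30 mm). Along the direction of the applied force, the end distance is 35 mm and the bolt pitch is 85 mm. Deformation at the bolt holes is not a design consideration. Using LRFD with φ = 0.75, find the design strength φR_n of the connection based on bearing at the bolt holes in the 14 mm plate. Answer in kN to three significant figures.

Per bolt r_n = 1.5 l_c t F_u ≤ 3.0 d t F_u; upper limit = 3.0 × 27 × 14 × 430 / 1000 = 487.6 kN.
Edge bolt: l_c = 35 − 30/2 = 20 mm → 1.5 × 20 × 14 × 430 / 1000 = 180.6 → r_n = 180.6 kN.
Interior bolts: l_c = 85 − 30 = 55 mm → 1.5 × 55 × 14 × 430 / 1000 = 496.7 → r_n = 487.6 kN.
R_n = 1 × 180.6 + 2 × 487.6 = 1156 kN.
Design strength φR_n = 0.75 × 1156 = 867 kN.

867 kN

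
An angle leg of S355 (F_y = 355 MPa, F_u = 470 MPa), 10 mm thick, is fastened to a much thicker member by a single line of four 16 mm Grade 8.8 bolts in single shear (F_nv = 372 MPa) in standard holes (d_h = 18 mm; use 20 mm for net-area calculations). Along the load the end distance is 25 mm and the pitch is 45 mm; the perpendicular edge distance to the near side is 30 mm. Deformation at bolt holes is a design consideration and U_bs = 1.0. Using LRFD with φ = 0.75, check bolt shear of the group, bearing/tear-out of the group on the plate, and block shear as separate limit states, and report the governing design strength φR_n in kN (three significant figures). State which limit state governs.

Bolt shear: A_b = π·16²/4 = 201.1 mm²; R_n = 372 × 201.1 × 4 × 1 / 1000 = 299.2 kN → 0.75 × 299.2 = 224 kN.
Bearing: edge l_c = 16, r_n = 90.24 kN; interior l_c = 27, r_n = 152.3 kN; R_n = 90.24 + 3·152.3 = 547.1 kN → 410 kN.
Block shear: A_gv = 1600, A_nv = 900, A_nt = 200 mm²; R_n = min(0.6F_uA_nv, 0.6F_yA_gv) + U_bs·F_u·A_nt = 347.8 kN → 261 kN.
Bolt shear governs: 224 kN.

224 kN (bolt shear governs)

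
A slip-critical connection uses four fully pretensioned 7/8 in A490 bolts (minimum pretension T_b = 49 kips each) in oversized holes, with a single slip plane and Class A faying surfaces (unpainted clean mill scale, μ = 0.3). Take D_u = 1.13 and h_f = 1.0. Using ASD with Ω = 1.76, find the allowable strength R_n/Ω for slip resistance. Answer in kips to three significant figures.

R_n = μ · D_u · h_f · T_b · n_s · n_b = 0.3 × 1.13 × 1.0 × 49 × 1 × 4 = 66.44 kips.
Allowable strength R_n/Ω = 66.44 / 1.76 = 37.8 kips.

37.8 kips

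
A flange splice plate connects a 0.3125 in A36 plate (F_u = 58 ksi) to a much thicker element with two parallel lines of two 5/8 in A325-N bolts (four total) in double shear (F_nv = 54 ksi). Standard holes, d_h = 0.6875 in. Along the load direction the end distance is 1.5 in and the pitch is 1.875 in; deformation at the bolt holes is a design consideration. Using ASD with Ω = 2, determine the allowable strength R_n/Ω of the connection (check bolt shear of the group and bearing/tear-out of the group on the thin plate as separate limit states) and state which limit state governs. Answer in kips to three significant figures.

Bolt shear: A_b = π·0.625²/4 = 0.3068 in²; R_n = 54 × 0.3068 × 4 × 2 = 132.5 kips → 132.5 / 2 = 66.3 kips.
Bearing (1.2 l_c t F_u ≤ 2.4 d t F_u): upper limit = 2.4·0.625·0.3125·58 = 27.19 kips.
  Edge l_c = 1.5 − 0.6875/2 = 1.156 → r_n = 25.15 kips; interior l_c = 1.875 − 0.6875 = 1.188 → r_n = 25.83 kips.
  R_n,bearing = 2·25.15 + 2·25.83 = 102 kips → 102 / 2 = 51 kips.
Bearing governs: 51 kips.

51 kips (bearing governs)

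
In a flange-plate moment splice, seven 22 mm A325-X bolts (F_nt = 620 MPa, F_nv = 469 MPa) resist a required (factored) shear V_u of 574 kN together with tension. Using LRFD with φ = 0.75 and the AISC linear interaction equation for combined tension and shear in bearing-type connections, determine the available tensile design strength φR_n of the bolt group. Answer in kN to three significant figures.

850 kN

A_b = π·22²/4 = 380.1 mm²; f_rv = 574 × 1000 / (7 × 380.1) = 215.7 MPa.
F'_nt = 1.3 F_nt − (F_nt / φF_nv) f_rv = 1.3·620 − (620/(0.75·469))·215.7 = 425.8 MPa, capped at F_nt → F'_nt = 425.8 MPa.
R_n = F'_nt · A_b · n = 425.8 × 380.1 × 7 / 1000 = 1133 kN.
Design strength φR_n = 0.75 × 1133 = 850 kN.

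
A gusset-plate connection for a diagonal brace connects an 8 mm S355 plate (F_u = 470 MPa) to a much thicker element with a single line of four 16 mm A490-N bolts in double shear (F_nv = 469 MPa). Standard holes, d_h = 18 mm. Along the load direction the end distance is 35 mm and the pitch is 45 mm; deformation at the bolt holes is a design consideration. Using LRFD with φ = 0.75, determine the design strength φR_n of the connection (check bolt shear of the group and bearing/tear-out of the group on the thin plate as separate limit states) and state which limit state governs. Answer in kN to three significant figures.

362 kN (bearing governs)

Bolt shear: A_b = π·16²/4 = 201.1 mm²; R_n = 469 × 201.1 × 4 × 2 / 1000 = 754.4 kN → 0.75 × 754.4 = 566 kN.
Bearing (1.2 l_c t F_u ≤ 2.4 d t F_u): upper limit = 2.4·16·8·470 / 1000 = 144.4 kN.
  Edge l_c = 35 − 18/2 = 26 → r_n = 117.3 kN; interior l_c = 45 − 18 = 27 → r_n = 121.8 kN.
  R_n,bearing = 1·117.3 + 3·121.8 = 482.8 kN → 0.75 × 482.8 = 362 kN.
Bearing governs: 362 kN.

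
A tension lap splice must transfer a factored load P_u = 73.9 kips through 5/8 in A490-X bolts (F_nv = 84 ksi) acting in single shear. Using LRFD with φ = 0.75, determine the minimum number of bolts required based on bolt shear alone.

A_b = π·0.625²/4 = 0.3068 in².
Per-bolt design strength φR_n = 0.75 × 84 × 0.3068 × 1 = 19.33 kips.
n ≥ 73.9 / 19.33 = 3.823 → use 4 bolts.

4 bolts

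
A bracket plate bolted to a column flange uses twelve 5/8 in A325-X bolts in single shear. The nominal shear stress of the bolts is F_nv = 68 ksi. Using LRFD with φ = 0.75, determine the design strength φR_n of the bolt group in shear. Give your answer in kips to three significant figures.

A_b = π × 0.625² / 4 = 0.3068 in².
R_n = F_nv · A_b · n · n_s = 68 × 0.3068 × 12 × 1 = 250.3 kips.
Design strength φR_n = 0.75 × 250.3 = 188 kips.

188 kips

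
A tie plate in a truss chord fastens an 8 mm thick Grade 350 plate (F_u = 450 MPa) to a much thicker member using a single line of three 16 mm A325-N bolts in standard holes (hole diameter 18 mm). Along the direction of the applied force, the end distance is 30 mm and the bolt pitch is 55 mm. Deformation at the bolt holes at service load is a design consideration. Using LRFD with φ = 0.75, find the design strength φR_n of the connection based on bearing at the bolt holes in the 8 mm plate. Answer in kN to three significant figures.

Per bolt r_n = 1.2 l_c t F_u ≤ 2.4 d t F_u; upper limit = 2.4 × 16 × 8 × 450 / 1000 = 138.2 kN.
Edge bolt: l_c = 30 − 18/2 = 21 mm → 1.2 × 21 × 8 × 450 / 1000 = 90.72 → r_n = 90.72 kN.
Interior bolts: l_c = 55 − 18 = 37 mm → 1.2 × 37 × 8 × 450 / 1000 = 159.8 → r_n = 138.2 kN.
R_n = 1 × 90.72 + 2 × 138.2 = 367.2 kN.
Design strength φR_n = 0.75 × 367.2 = 275 kN.

275 kN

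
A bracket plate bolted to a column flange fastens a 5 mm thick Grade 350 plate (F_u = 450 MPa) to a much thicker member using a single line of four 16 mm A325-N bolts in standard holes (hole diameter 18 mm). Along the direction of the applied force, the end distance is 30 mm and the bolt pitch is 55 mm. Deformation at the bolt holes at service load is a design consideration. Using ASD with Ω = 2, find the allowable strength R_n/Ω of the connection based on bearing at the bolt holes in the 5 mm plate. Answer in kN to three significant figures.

Per bolt r_n = 1.2 l_c t F_u ≤ 2.4 d t F_u; upper limit = 2.4 × 16 × 5 × 450 / 1000 = 86.4 kN.
Edge bolt: l_c = 30 − 18/2 = 21 mm → 1.2 × 21 × 5 × 450 / 1000 = 56.7 → r_n = 56.7 kN.
Interior bolts: l_c = 55 − 18 = 37 mm → 1.2 × 37 × 5 × 450 / 1000 = 99.9 → r_n = 86.4 kN.
R_n = 1 × 56.7 + 3 × 86.4 = 315.9 kN.
Allowable strength R_n/Ω = 315.9 / 2 = 158 kN.

158 kN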